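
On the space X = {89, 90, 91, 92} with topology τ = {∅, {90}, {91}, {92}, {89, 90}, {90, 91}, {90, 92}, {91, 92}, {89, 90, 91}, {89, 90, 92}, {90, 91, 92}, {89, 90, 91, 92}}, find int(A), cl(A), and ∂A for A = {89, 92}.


int(A) = {92}, cl(A) = {89, 92}, ∂A = {89}.

Closed sets in (X, τ) are complements of opens:
  closed(X, τ) = {∅, {89}, {91}, {92}, {89, 90}, {89, 91}, {89, 92}, {91, 92}, {89, 90, 91}, {89, 90, 92}, {89, 91, 92}, {89, 90, 91, 92}}.
int(A) = ⋃ {U ∈ τ : U ⊆ A}. Opens contained in A: ∅, {92}.
Taking the union of these: int(A) = {92}.
cl(A) = ⋂ {C closed : A ⊆ C}. Closed sets containing A: {89, 92}, {89, 90, 92}, {89, 91, 92}, {89, 90, 91, 92}.
Intersecting these: cl(A) = {89, 92}.
∂A = cl(A) ∖ int(A) = {89, 92} ∖ {92} = {89}.


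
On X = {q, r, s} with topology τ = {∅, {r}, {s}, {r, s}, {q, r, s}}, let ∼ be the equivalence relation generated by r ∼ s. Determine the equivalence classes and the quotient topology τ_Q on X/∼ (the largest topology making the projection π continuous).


X/∼ = {[q], [r=s]}; |τ_Q| = 3.

Equivalence classes: [q], [r=s].
Quotient map π: X → X/∼ sends q ↦ [q], r ↦ [r=s], s ↦ [r=s].
For each subset V ⊆ X/∼, compute π^{-1}(V) ⊆ X and check whether π^{-1}(V) ∈ τ. V is open in τ_Q iff π^{-1}(V) ∈ τ.
  V = {}: π^{-1}(V) = ∅ ∈ τ ✓.
  V = {[q]}: π^{-1}(V) = {q} ∉ τ ✗.
  V = {[r=s]}: π^{-1}(V) = {r, s} ∈ τ ✓.
  V = {[q], [r=s]}: π^{-1}(V) = {q, r, s} ∈ τ ✓.
Open sets in the quotient: τ_Q = {{}, {[r=s]}, {[q], [r=s]}} (3 elements).


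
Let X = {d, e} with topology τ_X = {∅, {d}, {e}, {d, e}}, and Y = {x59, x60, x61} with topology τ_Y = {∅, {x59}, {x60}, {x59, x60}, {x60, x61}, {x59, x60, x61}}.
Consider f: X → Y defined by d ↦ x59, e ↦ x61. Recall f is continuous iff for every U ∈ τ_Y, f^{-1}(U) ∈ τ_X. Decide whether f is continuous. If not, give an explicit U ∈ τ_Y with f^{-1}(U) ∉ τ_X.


f IS continuous.

Compute f^{-1}(U) for each U ∈ τ_Y:
  U = ∅: f^{-1}(U) = ∅ ∈ τ_X ✓.
  U = {x59}: f^{-1}(U) = {d} ∈ τ_X ✓.
  U = {x60}: f^{-1}(U) = ∅ ∈ τ_X ✓.
  U = {x59, x60}: f^{-1}(U) = {d} ∈ τ_X ✓.
  U = {x60, x61}: f^{-1}(U) = {e} ∈ τ_X ✓.
  U = {x59, x60, x61}: f^{-1}(U) = {d, e} ∈ τ_X ✓.
Every preimage lies in τ_X, so f IS continuous.


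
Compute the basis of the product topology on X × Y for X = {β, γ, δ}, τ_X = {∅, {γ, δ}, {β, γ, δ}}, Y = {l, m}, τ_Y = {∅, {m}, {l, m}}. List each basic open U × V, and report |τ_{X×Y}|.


Basis B = {∅ × ∅, {γ, δ} × {m}, {β, γ, δ} × {m}, {γ, δ} × {l, m}, {β, γ, δ} × {l, m}}; |τ_{X×Y}| = 6.

Enumerate products U × V with U ∈ τ_X, V ∈ τ_Y (deduplicated):
  ∅ × ∅ = {} (∅)
  {γ, δ} × {m} = {(γ,m), (δ,m)}
  {β, γ, δ} × {m} = {(β,m), (γ,m), (δ,m)}
  {γ, δ} × {l, m} = {(γ,l), (γ,m), (δ,l), (δ,m)}
  {β, γ, δ} × {l, m} = {(β,l), (β,m), (γ,l), (γ,m), (δ,l), (δ,m)}
These 5 distinct sets form the basis B.
Close under arbitrary unions to get τ_{X×Y}; counting gives |τ_{X×Y}| = 6.


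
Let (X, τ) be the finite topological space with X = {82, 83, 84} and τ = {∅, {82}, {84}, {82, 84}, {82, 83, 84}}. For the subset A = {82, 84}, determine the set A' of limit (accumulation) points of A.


A' = {83}

For each x ∈ X, list the open sets U ∈ τ with x ∈ U, then check whether U ∩ (A ∖ {x}) ≠ ∅ for every such U.
  x = 82: open {82} ∋ x has {82} ∩ (A ∖ {82}) = ∅, so x is NOT a limit point.
  x = 83: opens ∋ x are {82, 83, 84}; each meets A ∖ {83}, so x IS a limit point.
  x = 84: open {84} ∋ x has {84} ∩ (A ∖ {84}) = ∅, so x is NOT a limit point.
Collecting: A' = {83}.


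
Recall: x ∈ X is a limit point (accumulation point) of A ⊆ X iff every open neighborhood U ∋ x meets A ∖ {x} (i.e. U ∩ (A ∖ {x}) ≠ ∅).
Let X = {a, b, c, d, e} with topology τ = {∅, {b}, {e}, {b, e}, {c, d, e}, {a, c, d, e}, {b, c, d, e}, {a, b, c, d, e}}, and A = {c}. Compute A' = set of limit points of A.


A' = {a, d}

For each x ∈ X, list the open sets U ∈ τ with x ∈ U, then check whether U ∩ (A ∖ {x}) ≠ ∅ for every such U.
  x = a: opens ∋ x are {a, c, d, e}, {a, b, c, d, e}; each meets A ∖ {a}, so x IS a limit point.
  x = b: open {b} ∋ x has {b} ∩ (A ∖ {b}) = ∅, so x is NOT a limit point.
  x = c: open {c, d, e} ∋ x has {c, d, e} ∩ (A ∖ {c}) = ∅, so x is NOT a limit point.
  x = d: opens ∋ x are {c, d, e}, {a, c, d, e}, {b, c, d, e}, {a, b, c, d, e}; each meets A ∖ {d}, so x IS a limit point.
  x = e: open {e} ∋ x has {e} ∩ (A ∖ {e}) = ∅, so x is NOT a limit point.
Collecting: A' = {a, d}.


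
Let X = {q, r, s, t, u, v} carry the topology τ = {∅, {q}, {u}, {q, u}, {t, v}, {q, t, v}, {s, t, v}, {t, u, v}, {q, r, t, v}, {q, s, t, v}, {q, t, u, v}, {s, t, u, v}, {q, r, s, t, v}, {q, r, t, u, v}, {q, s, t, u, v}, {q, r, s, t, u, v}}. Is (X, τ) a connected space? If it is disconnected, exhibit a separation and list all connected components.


(X, τ) is disconnected; components = [{u}, {q, r, s, t, v}].

Find clopen sets (U ∈ τ with X ∖ U ∈ τ):
  U = ∅, X ∖ U = {q, r, s, t, u, v} — both open, so U is clopen.
  U = {u}, X ∖ U = {q, r, s, t, v} — both open, so U is clopen.
  U = {q, r, s, t, v}, X ∖ U = {u} — both open, so U is clopen.
  U = {q, r, s, t, u, v}, X ∖ U = ∅ — both open, so U is clopen.
Nontrivial clopen(s) exist: e.g. {u}. So (X, τ) is disconnected.
Compute connected components by grouping points that agree on all clopens:
  component: {u}
  component: {q, r, s, t, v}


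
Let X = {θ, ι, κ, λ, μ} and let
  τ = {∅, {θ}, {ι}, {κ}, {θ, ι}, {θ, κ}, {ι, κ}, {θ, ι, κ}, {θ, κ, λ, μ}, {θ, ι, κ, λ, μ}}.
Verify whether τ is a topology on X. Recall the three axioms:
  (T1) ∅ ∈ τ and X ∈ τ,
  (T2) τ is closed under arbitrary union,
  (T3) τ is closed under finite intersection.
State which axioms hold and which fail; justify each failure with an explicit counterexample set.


τ IS a topology on X.

Axiom (T1): ∅ ∈ τ? Yes; X ∈ τ? Yes.
Axiom (T2/T3): check pairwise unions and intersections of members of τ.
All pairwise intersections and unions checked — each lies in τ. Therefore τ satisfies (T1), (T2), (T3): it IS a topology on X.


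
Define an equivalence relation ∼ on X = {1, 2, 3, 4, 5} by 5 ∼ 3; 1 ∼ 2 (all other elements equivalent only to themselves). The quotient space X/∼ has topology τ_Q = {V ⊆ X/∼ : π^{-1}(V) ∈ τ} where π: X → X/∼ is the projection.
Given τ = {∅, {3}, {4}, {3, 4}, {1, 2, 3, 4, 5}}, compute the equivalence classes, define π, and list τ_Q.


X/∼ = {[1=2], [3=5], [4]}; |τ_Q| = 3.

Equivalence classes: [1=2], [3=5], [4].
Quotient map π: X → X/∼ sends 1 ↦ [1=2], 2 ↦ [1=2], 3 ↦ [3=5], 4 ↦ [4], 5 ↦ [3=5].
For each subset V ⊆ X/∼, compute π^{-1}(V) ⊆ X and check whether π^{-1}(V) ∈ τ. V is open in τ_Q iff π^{-1}(V) ∈ τ.
  V = {}: π^{-1}(V) = ∅ ∈ τ ✓.
  V = {[1=2]}: π^{-1}(V) = {1, 2} ∉ τ ✗.
  V = {[3=5]}: π^{-1}(V) = {3, 5} ∉ τ ✗.
  V = {[1=2], [3=5]}: π^{-1}(V) = {1, 2, 3, 5} ∉ τ ✗.
  V = {[4]}: π^{-1}(V) = {4} ∈ τ ✓.
  V = {[1=2], [4]}: π^{-1}(V) = {1, 2, 4} ∉ τ ✗.
  V = {[3=5], [4]}: π^{-1}(V) = {3, 4, 5} ∉ τ ✗.
  V = {[1=2], [3=5], [4]}: π^{-1}(V) = {1, 2, 3, 4, 5} ∈ τ ✓.
Open sets in the quotient: τ_Q = {{}, {[4]}, {[1=2], [3=5], [4]}} (3 elements).


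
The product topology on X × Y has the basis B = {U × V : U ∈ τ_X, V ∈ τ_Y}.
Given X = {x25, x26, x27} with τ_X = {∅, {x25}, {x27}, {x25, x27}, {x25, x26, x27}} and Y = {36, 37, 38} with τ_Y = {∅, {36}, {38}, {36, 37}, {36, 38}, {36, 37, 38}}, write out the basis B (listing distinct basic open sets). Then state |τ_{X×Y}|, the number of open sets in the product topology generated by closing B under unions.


Basis B = {∅ × ∅, {x25} × {36}, {x25} × {38}, {x27} × {36}, {x27} × {38}, {x25} × {36, 37}, {x25} × {36, 38}, {x25, x27} × {36}, {x25, x27} × {38}, {x27} × {36, 37}, {x27} × {36, 38}, {x25} × {36, 37, 38}, {x25, x26, x27} × {36}, {x25, x26, x27} × {38}, {x27} × {36, 37, 38}, {x25, x27} × {36, 37}, {x25, x27} × {36, 38}, {x25, x27} × {36, 37, 38}, {x25, x26, x27} × {36, 37}, {x25, x26, x27} × {36, 38}, {x25, x26, x27} × {36, 37, 38}}; |τ_{X×Y}| = 70.

Enumerate products U × V with U ∈ τ_X, V ∈ τ_Y (deduplicated):
  ∅ × ∅ = {} (∅)
  {x25} × {36} = {(x25,36)}
  {x25} × {38} = {(x25,38)}
  {x27} × {36} = {(x27,36)}
  {x27} × {38} = {(x27,38)}
  {x25} × {36, 37} = {(x25,36), (x25,37)}
  {x25} × {36, 38} = {(x25,36), (x25,38)}
  {x25, x27} × {36} = {(x25,36), (x27,36)}
  {x25, x27} × {38} = {(x25,38), (x27,38)}
  {x27} × {36, 37} = {(x27,36), (x27,37)}
  {x27} × {36, 38} = {(x27,36), (x27,38)}
  {x25} × {36, 37, 38} = {(x25,36), (x25,37), (x25,38)}
  {x25, x26, x27} × {36} = {(x25,36), (x26,36), (x27,36)}
  {x25, x26, x27} × {38} = {(x25,38), (x26,38), (x27,38)}
  {x27} × {36, 37, 38} = {(x27,36), (x27,37), (x27,38)}
  {x25, x27} × {36, 37} = {(x25,36), (x25,37), (x27,36), (x27,37)}
  {x25, x27} × {36, 38} = {(x25,36), (x25,38), (x27,36), (x27,38)}
  {x25, x27} × {36, 37, 38} = {(x25,36), (x25,37), (x25,38), (x27,36), (x27,37), (x27,38)}
  {x25, x26, x27} × {36, 37} = {(x25,36), (x25,37), (x26,36), (x26,37), (x27,36), (x27,37)}
  {x25, x26, x27} × {36, 38} = {(x25,36), (x25,38), (x26,36), (x26,38), (x27,36), (x27,38)}
  {x25, x26, x27} × {36, 37, 38} = {(x25,36), (x25,37), (x25,38), (x26,36), (x26,37), (x26,38), (x27,36), (x27,37), (x27,38)}
These 21 distinct sets form the basis B.
Close under arbitrary unions to get τ_{X×Y}; counting gives |τ_{X×Y}| = 70.


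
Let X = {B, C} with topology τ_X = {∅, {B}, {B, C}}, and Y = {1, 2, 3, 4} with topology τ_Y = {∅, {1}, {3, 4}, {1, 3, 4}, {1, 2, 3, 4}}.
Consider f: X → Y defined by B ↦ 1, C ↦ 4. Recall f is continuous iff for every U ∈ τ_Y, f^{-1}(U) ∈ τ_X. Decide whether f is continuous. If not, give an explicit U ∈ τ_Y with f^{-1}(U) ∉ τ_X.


f is NOT continuous.

Compute f^{-1}(U) for each U ∈ τ_Y:
  U = ∅: f^{-1}(U) = ∅ ∈ τ_X ✓.
  U = {1}: f^{-1}(U) = {B} ∈ τ_X ✓.
  U = {3, 4}: f^{-1}(U) = {C} ∉ τ_X ✗.
  U = {1, 3, 4}: f^{-1}(U) = {B, C} ∈ τ_X ✓.
  U = {1, 2, 3, 4}: f^{-1}(U) = {B, C} ∈ τ_X ✓.
Found U = {3, 4} with f^{-1}(U) = {C} not in τ_X. Therefore f is NOT continuous.


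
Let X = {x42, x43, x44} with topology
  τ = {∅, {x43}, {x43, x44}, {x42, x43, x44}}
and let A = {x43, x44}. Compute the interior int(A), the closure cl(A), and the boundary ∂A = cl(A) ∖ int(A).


int(A) = {x43, x44}, cl(A) = {x42, x43, x44}, ∂A = {x42}.

Closed sets in (X, τ) are complements of opens:
  closed(X, τ) = {∅, {x42}, {x42, x44}, {x42, x43, x44}}.
int(A) = ⋃ {U ∈ τ : U ⊆ A}. Opens contained in A: ∅, {x43}, {x43, x44}.
Taking the union of these: int(A) = {x43, x44}.
cl(A) = ⋂ {C closed : A ⊆ C}. Closed sets containing A: {x42, x43, x44}.
Intersecting these: cl(A) = {x42, x43, x44}.
∂A = cl(A) ∖ int(A) = {x42, x43, x44} ∖ {x43, x44} = {x42}.


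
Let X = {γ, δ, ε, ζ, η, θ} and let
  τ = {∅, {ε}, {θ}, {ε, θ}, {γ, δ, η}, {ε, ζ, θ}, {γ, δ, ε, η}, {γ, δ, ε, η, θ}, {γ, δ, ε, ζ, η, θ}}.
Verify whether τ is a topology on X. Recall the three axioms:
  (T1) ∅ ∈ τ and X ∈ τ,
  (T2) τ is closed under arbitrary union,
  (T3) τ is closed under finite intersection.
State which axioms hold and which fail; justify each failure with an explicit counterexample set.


τ is NOT a topology on X.

Axiom (T1): ∅ ∈ τ? Yes; X ∈ τ? Yes.
Axiom (T2/T3): check pairwise unions and intersections of members of τ.
Counterexample for (T2): {θ} ∪ {γ, δ, η} = {γ, δ, η, θ} ∉ τ. Therefore τ is NOT a topology.


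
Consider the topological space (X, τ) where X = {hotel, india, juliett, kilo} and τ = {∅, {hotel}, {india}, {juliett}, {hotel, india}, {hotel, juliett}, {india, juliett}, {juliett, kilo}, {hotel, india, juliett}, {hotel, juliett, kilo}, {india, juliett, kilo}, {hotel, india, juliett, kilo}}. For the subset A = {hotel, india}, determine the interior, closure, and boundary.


int(A) = {hotel, india}, cl(A) = {hotel, india}, ∂A = ∅.

Closed sets in (X, τ) are complements of opens:
  closed(X, τ) = {∅, {hotel}, {india}, {kilo}, {hotel, india}, {hotel, kilo}, {india, kilo}, {juliett, kilo}, {hotel, india, kilo}, {hotel, juliett, kilo}, {india, juliett, kilo}, {hotel, india, juliett, kilo}}.
int(A) = ⋃ {U ∈ τ : U ⊆ A}. Opens contained in A: ∅, {hotel}, {india}, {hotel, india}.
Taking the union of these: int(A) = {hotel, india}.
cl(A) = ⋂ {C closed : A ⊆ C}. Closed sets containing A: {hotel, india}, {hotel, india, kilo}, {hotel, india, juliett, kilo}.
Intersecting these: cl(A) = {hotel, india}.
∂A = cl(A) ∖ int(A) = {hotel, india} ∖ {hotel, india} = ∅.


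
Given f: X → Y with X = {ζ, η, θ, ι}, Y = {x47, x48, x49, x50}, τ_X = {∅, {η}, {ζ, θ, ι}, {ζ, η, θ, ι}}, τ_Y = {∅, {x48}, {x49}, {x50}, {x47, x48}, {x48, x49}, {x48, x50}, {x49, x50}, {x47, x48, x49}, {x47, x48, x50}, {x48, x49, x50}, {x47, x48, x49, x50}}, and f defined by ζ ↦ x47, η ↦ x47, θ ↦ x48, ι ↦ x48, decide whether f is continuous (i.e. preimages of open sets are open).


f is NOT continuous.

Compute f^{-1}(U) for each U ∈ τ_Y:
  U = ∅: f^{-1}(U) = ∅ ∈ τ_X ✓.
  U = {x48}: f^{-1}(U) = {θ, ι} ∉ τ_X ✗.
  U = {x49}: f^{-1}(U) = ∅ ∈ τ_X ✓.
  U = {x50}: f^{-1}(U) = ∅ ∈ τ_X ✓.
  U = {x47, x48}: f^{-1}(U) = {ζ, η, θ, ι} ∈ τ_X ✓.
  U = {x48, x49}: f^{-1}(U) = {θ, ι} ∉ τ_X ✗.
  U = {x48, x50}: f^{-1}(U) = {θ, ι} ∉ τ_X ✗.
  U = {x49, x50}: f^{-1}(U) = ∅ ∈ τ_X ✓.
  U = {x47, x48, x49}: f^{-1}(U) = {ζ, η, θ, ι} ∈ τ_X ✓.
  U = {x47, x48, x50}: f^{-1}(U) = {ζ, η, θ, ι} ∈ τ_X ✓.
  U = {x48, x49, x50}: f^{-1}(U) = {θ, ι} ∉ τ_X ✗.
  U = {x47, x48, x49, x50}: f^{-1}(U) = {ζ, η, θ, ι} ∈ τ_X ✓.
Found U = {x48} with f^{-1}(U) = {θ, ι} not in τ_X. Therefore f is NOT continuous.


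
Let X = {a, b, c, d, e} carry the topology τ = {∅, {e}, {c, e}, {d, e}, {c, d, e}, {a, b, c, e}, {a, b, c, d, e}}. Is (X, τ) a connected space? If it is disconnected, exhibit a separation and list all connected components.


(X, τ) is connected.

Find clopen sets (U ∈ τ with X ∖ U ∈ τ):
  U = ∅, X ∖ U = {a, b, c, d, e} — both open, so U is clopen.
  U = {a, b, c, d, e}, X ∖ U = ∅ — both open, so U is clopen.
Only trivial clopens (∅ and X) exist, so (X, τ) is connected.
Compute connected components by grouping points that agree on all clopens:
  component: {a, b, c, d, e}


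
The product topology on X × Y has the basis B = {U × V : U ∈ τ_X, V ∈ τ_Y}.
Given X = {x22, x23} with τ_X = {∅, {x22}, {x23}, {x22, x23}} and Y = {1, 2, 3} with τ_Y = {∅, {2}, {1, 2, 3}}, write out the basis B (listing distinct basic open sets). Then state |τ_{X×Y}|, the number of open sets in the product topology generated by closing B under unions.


Basis B = {∅ × ∅, {x22} × {2}, {x23} × {2}, {x22, x23} × {2}, {x22} × {1, 2, 3}, {x23} × {1, 2, 3}, {x22, x23} × {1, 2, 3}}; |τ_{X×Y}| = 9.

Enumerate products U × V with U ∈ τ_X, V ∈ τ_Y (deduplicated):
  ∅ × ∅ = {} (∅)
  {x22} × {2} = {(x22,2)}
  {x23} × {2} = {(x23,2)}
  {x22, x23} × {2} = {(x22,2), (x23,2)}
  {x22} × {1, 2, 3} = {(x22,1), (x22,2), (x22,3)}
  {x23} × {1, 2, 3} = {(x23,1), (x23,2), (x23,3)}
  {x22, x23} × {1, 2, 3} = {(x22,1), (x22,2), (x22,3), (x23,1), (x23,2), (x23,3)}
These 7 distinct sets form the basis B.
Close under arbitrary unions to get τ_{X×Y}; counting gives |τ_{X×Y}| = 9.


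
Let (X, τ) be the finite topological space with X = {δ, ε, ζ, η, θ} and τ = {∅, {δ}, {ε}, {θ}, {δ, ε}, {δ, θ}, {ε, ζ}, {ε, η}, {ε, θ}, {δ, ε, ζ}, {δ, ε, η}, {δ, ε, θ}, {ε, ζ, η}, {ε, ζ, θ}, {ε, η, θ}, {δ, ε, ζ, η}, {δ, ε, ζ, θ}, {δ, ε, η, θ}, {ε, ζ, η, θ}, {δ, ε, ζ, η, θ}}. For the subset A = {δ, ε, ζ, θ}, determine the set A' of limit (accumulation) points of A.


A' = {ζ, η}

For each x ∈ X, list the open sets U ∈ τ with x ∈ U, then check whether U ∩ (A ∖ {x}) ≠ ∅ for every such U.
  x = δ: open {δ} ∋ x has {δ} ∩ (A ∖ {δ}) = ∅, so x is NOT a limit point.
  x = ε: open {ε} ∋ x has {ε} ∩ (A ∖ {ε}) = ∅, so x is NOT a limit point.
  x = ζ: opens ∋ x are {ε, ζ}, {δ, ε, ζ}, {ε, ζ, η}, {ε, ζ, θ}, {δ, ε, ζ, η}, {δ, ε, ζ, θ}, {ε, ζ, η, θ}, {δ, ε, ζ, η, θ}; each meets A ∖ {ζ}, so x IS a limit point.
  x = η: opens ∋ x are {ε, η}, {δ, ε, η}, {ε, ζ, η}, {ε, η, θ}, {δ, ε, ζ, η}, {δ, ε, η, θ}, {ε, ζ, η, θ}, {δ, ε, ζ, η, θ}; each meets A ∖ {η}, so x IS a limit point.
  x = θ: open {θ} ∋ x has {θ} ∩ (A ∖ {θ}) = ∅, so x is NOT a limit point.
Collecting: A' = {ζ, η}.


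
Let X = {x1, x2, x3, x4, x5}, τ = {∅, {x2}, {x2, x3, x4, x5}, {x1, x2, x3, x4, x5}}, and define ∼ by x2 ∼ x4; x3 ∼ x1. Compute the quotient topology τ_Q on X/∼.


X/∼ = {[x1=x3], [x2=x4], [x5]}; |τ_Q| = 2.

Equivalence classes: [x1=x3], [x2=x4], [x5].
Quotient map π: X → X/∼ sends x1 ↦ [x1=x3], x2 ↦ [x2=x4], x3 ↦ [x1=x3], x4 ↦ [x2=x4], x5 ↦ [x5].
For each subset V ⊆ X/∼, compute π^{-1}(V) ⊆ X and check whether π^{-1}(V) ∈ τ. V is open in τ_Q iff π^{-1}(V) ∈ τ.
  V = {}: π^{-1}(V) = ∅ ∈ τ ✓.
  V = {[x1=x3]}: π^{-1}(V) = {x1, x3} ∉ τ ✗.
  V = {[x2=x4]}: π^{-1}(V) = {x2, x4} ∉ τ ✗.
  V = {[x1=x3], [x2=x4]}: π^{-1}(V) = {x1, x2, x3, x4} ∉ τ ✗.
  V = {[x5]}: π^{-1}(V) = {x5} ∉ τ ✗.
  V = {[x1=x3], [x5]}: π^{-1}(V) = {x1, x3, x5} ∉ τ ✗.
  V = {[x2=x4], [x5]}: π^{-1}(V) = {x2, x4, x5} ∉ τ ✗.
  V = {[x1=x3], [x2=x4], [x5]}: π^{-1}(V) = {x1, x2, x3, x4, x5} ∈ τ ✓.
Open sets in the quotient: τ_Q = {{}, {[x1=x3], [x2=x4], [x5]}} (2 elements).


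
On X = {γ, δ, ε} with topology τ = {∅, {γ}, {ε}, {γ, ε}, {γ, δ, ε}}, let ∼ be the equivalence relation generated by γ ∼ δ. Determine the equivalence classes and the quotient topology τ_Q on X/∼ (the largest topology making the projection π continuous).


X/∼ = {[γ=δ], [ε]}; |τ_Q| = 3.

Equivalence classes: [γ=δ], [ε].
Quotient map π: X → X/∼ sends γ ↦ [γ=δ], δ ↦ [γ=δ], ε ↦ [ε].
For each subset V ⊆ X/∼, compute π^{-1}(V) ⊆ X and check whether π^{-1}(V) ∈ τ. V is open in τ_Q iff π^{-1}(V) ∈ τ.
  V = {}: π^{-1}(V) = ∅ ∈ τ ✓.
  V = {[γ=δ]}: π^{-1}(V) = {γ, δ} ∉ τ ✗.
  V = {[ε]}: π^{-1}(V) = {ε} ∈ τ ✓.
  V = {[γ=δ], [ε]}: π^{-1}(V) = {γ, δ, ε} ∈ τ ✓.
Open sets in the quotient: τ_Q = {{}, {[ε]}, {[γ=δ], [ε]}} (3 elements).


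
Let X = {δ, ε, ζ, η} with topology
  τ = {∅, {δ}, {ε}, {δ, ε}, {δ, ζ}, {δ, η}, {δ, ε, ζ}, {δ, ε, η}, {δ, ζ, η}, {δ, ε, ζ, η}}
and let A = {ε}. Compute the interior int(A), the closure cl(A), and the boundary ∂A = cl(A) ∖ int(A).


int(A) = {ε}, cl(A) = {ε}, ∂A = ∅.

Closed sets in (X, τ) are complements of opens:
  closed(X, τ) = {∅, {ε}, {ζ}, {η}, {ε, ζ}, {ε, η}, {ζ, η}, {δ, ζ, η}, {ε, ζ, η}, {δ, ε, ζ, η}}.
int(A) = ⋃ {U ∈ τ : U ⊆ A}. Opens contained in A: ∅, {ε}.
Taking the union of these: int(A) = {ε}.
cl(A) = ⋂ {C closed : A ⊆ C}. Closed sets containing A: {ε}, {ε, ζ}, {ε, η}, {ε, ζ, η}, {δ, ε, ζ, η}.
Intersecting these: cl(A) = {ε}.
∂A = cl(A) ∖ int(A) = {ε} ∖ {ε} = ∅.


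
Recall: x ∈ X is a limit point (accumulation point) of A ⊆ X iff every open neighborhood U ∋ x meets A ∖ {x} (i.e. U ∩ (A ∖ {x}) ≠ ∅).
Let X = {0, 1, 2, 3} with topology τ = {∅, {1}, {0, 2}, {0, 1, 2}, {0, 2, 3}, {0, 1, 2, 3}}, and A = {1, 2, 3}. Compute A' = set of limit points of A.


A' = {0, 3}

For each x ∈ X, list the open sets U ∈ τ with x ∈ U, then check whether U ∩ (A ∖ {x}) ≠ ∅ for every such U.
  x = 0: opens ∋ x are {0, 2}, {0, 1, 2}, {0, 2, 3}, {0, 1, 2, 3}; each meets A ∖ {0}, so x IS a limit point.
  x = 1: open {1} ∋ x has {1} ∩ (A ∖ {1}) = ∅, so x is NOT a limit point.
  x = 2: open {0, 2} ∋ x has {0, 2} ∩ (A ∖ {2}) = ∅, so x is NOT a limit point.
  x = 3: opens ∋ x are {0, 2, 3}, {0, 1, 2, 3}; each meets A ∖ {3}, so x IS a limit point.
Collecting: A' = {0, 3}.


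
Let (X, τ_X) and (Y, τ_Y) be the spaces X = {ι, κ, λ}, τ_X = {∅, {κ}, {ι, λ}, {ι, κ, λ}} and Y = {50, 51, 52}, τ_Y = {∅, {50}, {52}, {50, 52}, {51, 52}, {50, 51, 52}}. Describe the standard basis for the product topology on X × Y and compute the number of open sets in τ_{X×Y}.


Basis B = {∅ × ∅, {κ} × {50}, {κ} × {52}, {ι, λ} × {50}, {ι, λ} × {52}, {κ} × {50, 52}, {κ} × {51, 52}, {ι, κ, λ} × {50}, {ι, κ, λ} × {52}, {κ} × {50, 51, 52}, {ι, λ} × {50, 52}, {ι, λ} × {51, 52}, {ι, λ} × {50, 51, 52}, {ι, κ, λ} × {50, 52}, {ι, κ, λ} × {51, 52}, {ι, κ, λ} × {50, 51, 52}}; |τ_{X×Y}| = 36.

Enumerate products U × V with U ∈ τ_X, V ∈ τ_Y (deduplicated):
  ∅ × ∅ = {} (∅)
  {κ} × {50} = {(κ,50)}
  {κ} × {52} = {(κ,52)}
  {ι, λ} × {50} = {(ι,50), (λ,50)}
  {ι, λ} × {52} = {(ι,52), (λ,52)}
  {κ} × {50, 52} = {(κ,50), (κ,52)}
  {κ} × {51, 52} = {(κ,51), (κ,52)}
  {ι, κ, λ} × {50} = {(ι,50), (κ,50), (λ,50)}
  {ι, κ, λ} × {52} = {(ι,52), (κ,52), (λ,52)}
  {κ} × {50, 51, 52} = {(κ,50), (κ,51), (κ,52)}
  {ι, λ} × {50, 52} = {(ι,50), (ι,52), (λ,50), (λ,52)}
  {ι, λ} × {51, 52} = {(ι,51), (ι,52), (λ,51), (λ,52)}
  {ι, λ} × {50, 51, 52} = {(ι,50), (ι,51), (ι,52), (λ,50), (λ,51), (λ,52)}
  {ι, κ, λ} × {50, 52} = {(ι,50), (ι,52), (κ,50), (κ,52), (λ,50), (λ,52)}
  {ι, κ, λ} × {51, 52} = {(ι,51), (ι,52), (κ,51), (κ,52), (λ,51), (λ,52)}
  {ι, κ, λ} × {50, 51, 52} = {(ι,50), (ι,51), (ι,52), (κ,50), (κ,51), (κ,52), (λ,50), (λ,51), (λ,52)}
These 16 distinct sets form the basis B.
Close under arbitrary unions to get τ_{X×Y}; counting gives |τ_{X×Y}| = 36.


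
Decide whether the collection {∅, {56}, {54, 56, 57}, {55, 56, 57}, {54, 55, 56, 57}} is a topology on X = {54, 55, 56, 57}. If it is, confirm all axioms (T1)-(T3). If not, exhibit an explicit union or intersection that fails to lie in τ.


τ is NOT a topology on X.

Axiom (T1): ∅ ∈ τ? Yes; X ∈ τ? Yes.
Axiom (T2/T3): check pairwise unions and intersections of members of τ.
Counterexample for (T3): {54, 56, 57} ∩ {55, 56, 57} = {56, 57} ∉ τ. Therefore τ is NOT a topology.


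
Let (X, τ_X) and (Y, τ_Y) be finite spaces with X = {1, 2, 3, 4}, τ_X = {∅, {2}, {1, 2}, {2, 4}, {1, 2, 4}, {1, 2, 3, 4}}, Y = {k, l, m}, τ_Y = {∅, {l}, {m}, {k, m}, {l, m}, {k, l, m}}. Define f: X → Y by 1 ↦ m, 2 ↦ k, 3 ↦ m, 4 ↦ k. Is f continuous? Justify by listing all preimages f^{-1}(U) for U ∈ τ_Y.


f is NOT continuous.

Compute f^{-1}(U) for each U ∈ τ_Y:
  U = ∅: f^{-1}(U) = ∅ ∈ τ_X ✓.
  U = {l}: f^{-1}(U) = ∅ ∈ τ_X ✓.
  U = {m}: f^{-1}(U) = {1, 3} ∉ τ_X ✗.
  U = {k, m}: f^{-1}(U) = {1, 2, 3, 4} ∈ τ_X ✓.
  U = {l, m}: f^{-1}(U) = {1, 3} ∉ τ_X ✗.
  U = {k, l, m}: f^{-1}(U) = {1, 2, 3, 4} ∈ τ_X ✓.
Found U = {m} with f^{-1}(U) = {1, 3} not in τ_X. Therefore f is NOT continuous.


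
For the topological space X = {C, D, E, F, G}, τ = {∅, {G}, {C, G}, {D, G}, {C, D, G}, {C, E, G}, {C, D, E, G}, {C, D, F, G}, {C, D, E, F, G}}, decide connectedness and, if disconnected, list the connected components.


(X, τ) is connected.

Find clopen sets (U ∈ τ with X ∖ U ∈ τ):
  U = ∅, X ∖ U = {C, D, E, F, G} — both open, so U is clopen.
  U = {C, D, E, F, G}, X ∖ U = ∅ — both open, so U is clopen.
Only trivial clopens (∅ and X) exist, so (X, τ) is connected.
Compute connected components by grouping points that agree on all clopens:
  component: {C, D, E, F, G}


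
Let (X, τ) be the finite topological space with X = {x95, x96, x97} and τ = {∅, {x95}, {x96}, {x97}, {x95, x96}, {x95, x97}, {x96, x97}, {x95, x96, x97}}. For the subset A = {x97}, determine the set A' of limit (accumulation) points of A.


A' = ∅

For each x ∈ X, list the open sets U ∈ τ with x ∈ U, then check whether U ∩ (A ∖ {x}) ≠ ∅ for every such U.
  x = x95: open {x95} ∋ x has {x95} ∩ (A ∖ {x95}) = ∅, so x is NOT a limit point.
  x = x96: open {x96} ∋ x has {x96} ∩ (A ∖ {x96}) = ∅, so x is NOT a limit point.
  x = x97: open {x97} ∋ x has {x97} ∩ (A ∖ {x97}) = ∅, so x is NOT a limit point.
Collecting: A' = ∅.


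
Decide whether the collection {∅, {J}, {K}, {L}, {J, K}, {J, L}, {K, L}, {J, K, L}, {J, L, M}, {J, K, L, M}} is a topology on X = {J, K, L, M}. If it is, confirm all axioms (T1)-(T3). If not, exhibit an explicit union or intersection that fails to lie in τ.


τ IS a topology on X.

Axiom (T1): ∅ ∈ τ? Yes; X ∈ τ? Yes.
Axiom (T2/T3): check pairwise unions and intersections of members of τ.
All pairwise intersections and unions checked — each lies in τ. Therefore τ satisfies (T1), (T2), (T3): it IS a topology on X.


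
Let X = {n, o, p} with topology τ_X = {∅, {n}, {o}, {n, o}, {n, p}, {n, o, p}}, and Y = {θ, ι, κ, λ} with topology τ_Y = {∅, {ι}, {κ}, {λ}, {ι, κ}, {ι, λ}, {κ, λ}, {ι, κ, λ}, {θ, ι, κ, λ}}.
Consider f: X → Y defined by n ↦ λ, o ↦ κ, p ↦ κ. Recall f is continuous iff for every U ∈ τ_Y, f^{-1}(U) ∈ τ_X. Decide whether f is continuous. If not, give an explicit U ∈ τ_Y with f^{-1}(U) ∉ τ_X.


f is NOT continuous.

Compute f^{-1}(U) for each U ∈ τ_Y:
  U = ∅: f^{-1}(U) = ∅ ∈ τ_X ✓.
  U = {ι}: f^{-1}(U) = ∅ ∈ τ_X ✓.
  U = {κ}: f^{-1}(U) = {o, p} ∉ τ_X ✗.
  U = {λ}: f^{-1}(U) = {n} ∈ τ_X ✓.
  U = {ι, κ}: f^{-1}(U) = {o, p} ∉ τ_X ✗.
  U = {ι, λ}: f^{-1}(U) = {n} ∈ τ_X ✓.
  U = {κ, λ}: f^{-1}(U) = {n, o, p} ∈ τ_X ✓.
  U = {ι, κ, λ}: f^{-1}(U) = {n, o, p} ∈ τ_X ✓.
  U = {θ, ι, κ, λ}: f^{-1}(U) = {n, o, p} ∈ τ_X ✓.
Found U = {κ} with f^{-1}(U) = {o, p} not in τ_X. Therefore f is NOT continuous.


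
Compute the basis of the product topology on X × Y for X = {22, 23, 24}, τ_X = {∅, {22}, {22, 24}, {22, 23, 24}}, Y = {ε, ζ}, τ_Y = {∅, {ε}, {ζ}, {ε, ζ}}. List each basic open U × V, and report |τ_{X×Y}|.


Basis B = {∅ × ∅, {22} × {ε}, {22} × {ζ}, {22} × {ε, ζ}, {22, 24} × {ε}, {22, 24} × {ζ}, {22, 23, 24} × {ε}, {22, 23, 24} × {ζ}, {22, 24} × {ε, ζ}, {22, 23, 24} × {ε, ζ}}; |τ_{X×Y}| = 16.

Enumerate products U × V with U ∈ τ_X, V ∈ τ_Y (deduplicated):
  ∅ × ∅ = {} (∅)
  {22} × {ε} = {(22,ε)}
  {22} × {ζ} = {(22,ζ)}
  {22} × {ε, ζ} = {(22,ε), (22,ζ)}
  {22, 24} × {ε} = {(22,ε), (24,ε)}
  {22, 24} × {ζ} = {(22,ζ), (24,ζ)}
  {22, 23, 24} × {ε} = {(22,ε), (23,ε), (24,ε)}
  {22, 23, 24} × {ζ} = {(22,ζ), (23,ζ), (24,ζ)}
  {22, 24} × {ε, ζ} = {(22,ε), (22,ζ), (24,ε), (24,ζ)}
  {22, 23, 24} × {ε, ζ} = {(22,ε), (22,ζ), (23,ε), (23,ζ), (24,ε), (24,ζ)}
These 10 distinct sets form the basis B.
Close under arbitrary unions to get τ_{X×Y}; counting gives |τ_{X×Y}| = 16.


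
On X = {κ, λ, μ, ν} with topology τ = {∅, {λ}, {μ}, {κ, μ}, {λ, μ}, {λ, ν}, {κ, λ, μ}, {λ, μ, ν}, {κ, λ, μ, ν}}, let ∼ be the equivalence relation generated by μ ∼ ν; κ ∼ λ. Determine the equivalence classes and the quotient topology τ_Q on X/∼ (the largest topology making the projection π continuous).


X/∼ = {[κ=λ], [μ=ν]}; |τ_Q| = 2.

Equivalence classes: [κ=λ], [μ=ν].
Quotient map π: X → X/∼ sends κ ↦ [κ=λ], λ ↦ [κ=λ], μ ↦ [μ=ν], ν ↦ [μ=ν].
For each subset V ⊆ X/∼, compute π^{-1}(V) ⊆ X and check whether π^{-1}(V) ∈ τ. V is open in τ_Q iff π^{-1}(V) ∈ τ.
  V = {}: π^{-1}(V) = ∅ ∈ τ ✓.
  V = {[κ=λ]}: π^{-1}(V) = {κ, λ} ∉ τ ✗.
  V = {[μ=ν]}: π^{-1}(V) = {μ, ν} ∉ τ ✗.
  V = {[κ=λ], [μ=ν]}: π^{-1}(V) = {κ, λ, μ, ν} ∈ τ ✓.
Open sets in the quotient: τ_Q = {{}, {[κ=λ], [μ=ν]}} (2 elements).


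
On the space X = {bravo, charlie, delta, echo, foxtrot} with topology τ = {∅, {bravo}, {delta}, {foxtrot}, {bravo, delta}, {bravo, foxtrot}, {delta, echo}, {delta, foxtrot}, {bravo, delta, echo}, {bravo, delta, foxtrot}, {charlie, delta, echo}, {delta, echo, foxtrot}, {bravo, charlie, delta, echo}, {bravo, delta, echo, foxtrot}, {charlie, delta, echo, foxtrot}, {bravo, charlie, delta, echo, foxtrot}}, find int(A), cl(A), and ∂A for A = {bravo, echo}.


int(A) = {bravo}, cl(A) = {bravo, charlie, echo}, ∂A = {charlie, echo}.

Closed sets in (X, τ) are complements of opens:
  closed(X, τ) = {∅, {bravo}, {charlie}, {foxtrot}, {bravo, charlie}, {bravo, foxtrot}, {charlie, echo}, {charlie, foxtrot}, {bravo, charlie, echo}, {bravo, charlie, foxtrot}, {charlie, delta, echo}, {charlie, echo, foxtrot}, {bravo, charlie, delta, echo}, {bravo, charlie, echo, foxtrot}, {charlie, delta, echo, foxtrot}, {bravo, charlie, delta, echo, foxtrot}}.
int(A) = ⋃ {U ∈ τ : U ⊆ A}. Opens contained in A: ∅, {bravo}.
Taking the union of these: int(A) = {bravo}.
cl(A) = ⋂ {C closed : A ⊆ C}. Closed sets containing A: {bravo, charlie, echo}, {bravo, charlie, delta, echo}, {bravo, charlie, echo, foxtrot}, {bravo, charlie, delta, echo, foxtrot}.
Intersecting these: cl(A) = {bravo, charlie, echo}.
∂A = cl(A) ∖ int(A) = {bravo, charlie, echo} ∖ {bravo} = {charlie, echo}.


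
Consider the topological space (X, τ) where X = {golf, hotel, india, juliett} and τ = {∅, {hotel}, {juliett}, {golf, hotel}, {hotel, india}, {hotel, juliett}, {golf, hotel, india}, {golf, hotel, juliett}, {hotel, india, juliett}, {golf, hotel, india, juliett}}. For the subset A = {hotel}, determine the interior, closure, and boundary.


int(A) = {hotel}, cl(A) = {golf, hotel, india}, ∂A = {golf, india}.

Closed sets in (X, τ) are complements of opens:
  closed(X, τ) = {∅, {golf}, {india}, {juliett}, {golf, india}, {golf, juliett}, {india, juliett}, {golf, hotel, india}, {golf, india, juliett}, {golf, hotel, india, juliett}}.
int(A) = ⋃ {U ∈ τ : U ⊆ A}. Opens contained in A: ∅, {hotel}.
Taking the union of these: int(A) = {hotel}.
cl(A) = ⋂ {C closed : A ⊆ C}. Closed sets containing A: {golf, hotel, india}, {golf, hotel, india, juliett}.
Intersecting these: cl(A) = {golf, hotel, india}.
∂A = cl(A) ∖ int(A) = {golf, hotel, india} ∖ {hotel} = {golf, india}.


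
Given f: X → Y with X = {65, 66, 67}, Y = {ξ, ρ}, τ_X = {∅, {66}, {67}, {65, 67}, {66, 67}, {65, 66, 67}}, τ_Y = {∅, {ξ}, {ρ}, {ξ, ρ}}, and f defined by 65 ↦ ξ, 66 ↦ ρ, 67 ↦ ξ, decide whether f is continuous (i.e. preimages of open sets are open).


f IS continuous.

Compute f^{-1}(U) for each U ∈ τ_Y:
  U = ∅: f^{-1}(U) = ∅ ∈ τ_X ✓.
  U = {ξ}: f^{-1}(U) = {65, 67} ∈ τ_X ✓.
  U = {ρ}: f^{-1}(U) = {66} ∈ τ_X ✓.
  U = {ξ, ρ}: f^{-1}(U) = {65, 66, 67} ∈ τ_X ✓.
Every preimage lies in τ_X, so f IS continuous.


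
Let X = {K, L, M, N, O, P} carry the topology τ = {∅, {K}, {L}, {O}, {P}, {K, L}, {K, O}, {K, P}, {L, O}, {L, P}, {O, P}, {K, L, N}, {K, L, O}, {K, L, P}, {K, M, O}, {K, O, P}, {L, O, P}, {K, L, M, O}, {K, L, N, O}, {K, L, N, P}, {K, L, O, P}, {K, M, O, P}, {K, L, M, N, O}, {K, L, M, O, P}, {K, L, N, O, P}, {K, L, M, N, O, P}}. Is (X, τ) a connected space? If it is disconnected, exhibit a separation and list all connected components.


(X, τ) is disconnected; components = [{P}, {K, L, M, N, O}].

Find clopen sets (U ∈ τ with X ∖ U ∈ τ):
  U = ∅, X ∖ U = {K, L, M, N, O, P} — both open, so U is clopen.
  U = {P}, X ∖ U = {K, L, M, N, O} — both open, so U is clopen.
  U = {K, L, M, N, O}, X ∖ U = {P} — both open, so U is clopen.
  U = {K, L, M, N, O, P}, X ∖ U = ∅ — both open, so U is clopen.
Nontrivial clopen(s) exist: e.g. {K, L, M, N, O}. So (X, τ) is disconnected.
Compute connected components by grouping points that agree on all clopens:
  component: {P}
  component: {K, L, M, N, O}


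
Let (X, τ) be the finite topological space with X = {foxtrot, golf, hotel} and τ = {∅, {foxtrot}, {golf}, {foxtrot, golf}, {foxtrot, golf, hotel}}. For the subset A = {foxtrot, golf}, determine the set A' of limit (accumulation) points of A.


A' = {hotel}

For each x ∈ X, list the open sets U ∈ τ with x ∈ U, then check whether U ∩ (A ∖ {x}) ≠ ∅ for every such U.
  x = foxtrot: open {foxtrot} ∋ x has {foxtrot} ∩ (A ∖ {foxtrot}) = ∅, so x is NOT a limit point.
  x = golf: open {golf} ∋ x has {golf} ∩ (A ∖ {golf}) = ∅, so x is NOT a limit point.
  x = hotel: opens ∋ x are {foxtrot, golf, hotel}; each meets A ∖ {hotel}, so x IS a limit point.
Collecting: A' = {hotel}.


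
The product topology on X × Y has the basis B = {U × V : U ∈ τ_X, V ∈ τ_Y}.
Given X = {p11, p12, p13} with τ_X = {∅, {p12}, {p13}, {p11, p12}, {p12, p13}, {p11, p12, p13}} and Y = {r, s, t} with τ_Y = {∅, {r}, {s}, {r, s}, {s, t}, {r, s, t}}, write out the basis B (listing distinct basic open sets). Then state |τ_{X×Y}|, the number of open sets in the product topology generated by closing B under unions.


Basis B = {∅ × ∅, {p12} × {r}, {p12} × {s}, {p13} × {r}, {p13} × {s}, {p11, p12} × {r}, {p11, p12} × {s}, {p12} × {r, s}, {p12, p13} × {r}, {p12} × {s, t}, {p12, p13} × {s}, {p13} × {r, s}, {p13} × {s, t}, {p11, p12, p13} × {r}, {p11, p12, p13} × {s}, {p12} × {r, s, t}, {p13} × {r, s, t}, {p11, p12} × {r, s}, {p11, p12} × {s, t}, {p12, p13} × {r, s}, {p12, p13} × {s, t}, {p11, p12} × {r, s, t}, {p11, p12, p13} × {r, s}, {p11, p12, p13} × {s, t}, {p12, p13} × {r, s, t}, {p11, p12, p13} × {r, s, t}}; |τ_{X×Y}| = 108.

Enumerate products U × V with U ∈ τ_X, V ∈ τ_Y (deduplicated):
  ∅ × ∅ = {} (∅)
  {p12} × {r} = {(p12,r)}
  {p12} × {s} = {(p12,s)}
  {p13} × {r} = {(p13,r)}
  {p13} × {s} = {(p13,s)}
  {p11, p12} × {r} = {(p11,r), (p12,r)}
  {p11, p12} × {s} = {(p11,s), (p12,s)}
  {p12} × {r, s} = {(p12,r), (p12,s)}
  {p12, p13} × {r} = {(p12,r), (p13,r)}
  {p12} × {s, t} = {(p12,s), (p12,t)}
  {p12, p13} × {s} = {(p12,s), (p13,s)}
  {p13} × {r, s} = {(p13,r), (p13,s)}
  {p13} × {s, t} = {(p13,s), (p13,t)}
  {p11, p12, p13} × {r} = {(p11,r), (p12,r), (p13,r)}
  {p11, p12, p13} × {s} = {(p11,s), (p12,s), (p13,s)}
  {p12} × {r, s, t} = {(p12,r), (p12,s), (p12,t)}
  {p13} × {r, s, t} = {(p13,r), (p13,s), (p13,t)}
  {p11, p12} × {r, s} = {(p11,r), (p11,s), (p12,r), (p12,s)}
  {p11, p12} × {s, t} = {(p11,s), (p11,t), (p12,s), (p12,t)}
  {p12, p13} × {r, s} = {(p12,r), (p12,s), (p13,r), (p13,s)}
  {p12, p13} × {s, t} = {(p12,s), (p12,t), (p13,s), (p13,t)}
  {p11, p12} × {r, s, t} = {(p11,r), (p11,s), (p11,t), (p12,r), (p12,s), (p12,t)}
  {p11, p12, p13} × {r, s} = {(p11,r), (p11,s), (p12,r), (p12,s), (p13,r), (p13,s)}
  {p11, p12, p13} × {s, t} = {(p11,s), (p11,t), (p12,s), (p12,t), (p13,s), (p13,t)}
  {p12, p13} × {r, s, t} = {(p12,r), (p12,s), (p12,t), (p13,r), (p13,s), (p13,t)}
  {p11, p12, p13} × {r, s, t} = {(p11,r), (p11,s), (p11,t), (p12,r), (p12,s), (p12,t), (p13,r), (p13,s), (p13,t)}
These 26 distinct sets form the basis B.
Close under arbitrary unions to get τ_{X×Y}; counting gives |τ_{X×Y}| = 108.


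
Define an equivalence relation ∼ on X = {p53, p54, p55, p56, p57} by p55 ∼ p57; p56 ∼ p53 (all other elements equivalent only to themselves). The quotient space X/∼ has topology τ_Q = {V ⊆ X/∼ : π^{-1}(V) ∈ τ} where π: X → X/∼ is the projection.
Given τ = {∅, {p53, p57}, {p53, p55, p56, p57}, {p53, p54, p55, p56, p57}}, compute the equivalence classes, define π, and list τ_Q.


X/∼ = {[p53=p56], [p54], [p55=p57]}; |τ_Q| = 3.

Equivalence classes: [p53=p56], [p54], [p55=p57].
Quotient map π: X → X/∼ sends p53 ↦ [p53=p56], p54 ↦ [p54], p55 ↦ [p55=p57], p56 ↦ [p53=p56], p57 ↦ [p55=p57].
For each subset V ⊆ X/∼, compute π^{-1}(V) ⊆ X and check whether π^{-1}(V) ∈ τ. V is open in τ_Q iff π^{-1}(V) ∈ τ.
  V = {}: π^{-1}(V) = ∅ ∈ τ ✓.
  V = {[p53=p56]}: π^{-1}(V) = {p53, p56} ∉ τ ✗.
  V = {[p54]}: π^{-1}(V) = {p54} ∉ τ ✗.
  V = {[p53=p56], [p54]}: π^{-1}(V) = {p53, p54, p56} ∉ τ ✗.
  V = {[p55=p57]}: π^{-1}(V) = {p55, p57} ∉ τ ✗.
  V = {[p53=p56], [p55=p57]}: π^{-1}(V) = {p53, p55, p56, p57} ∈ τ ✓.
  V = {[p54], [p55=p57]}: π^{-1}(V) = {p54, p55, p57} ∉ τ ✗.
  V = {[p53=p56], [p54], [p55=p57]}: π^{-1}(V) = {p53, p54, p55, p56, p57} ∈ τ ✓.
Open sets in the quotient: τ_Q = {{}, {[p53=p56], [p55=p57]}, {[p53=p56], [p54], [p55=p57]}} (3 elements).


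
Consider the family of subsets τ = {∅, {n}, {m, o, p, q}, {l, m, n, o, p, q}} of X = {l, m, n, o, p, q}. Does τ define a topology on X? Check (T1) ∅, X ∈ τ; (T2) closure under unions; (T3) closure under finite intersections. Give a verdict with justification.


τ is NOT a topology on X.

Axiom (T1): ∅ ∈ τ? Yes; X ∈ τ? Yes.
Axiom (T2/T3): check pairwise unions and intersections of members of τ.
Counterexample for (T2): {n} ∪ {m, o, p, q} = {m, n, o, p, q} ∉ τ. Therefore τ is NOT a topology.


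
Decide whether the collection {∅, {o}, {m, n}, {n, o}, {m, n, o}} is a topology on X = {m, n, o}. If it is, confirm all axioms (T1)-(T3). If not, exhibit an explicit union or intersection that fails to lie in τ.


τ is NOT a topology on X.

Axiom (T1): ∅ ∈ τ? Yes; X ∈ τ? Yes.
Axiom (T2/T3): check pairwise unions and intersections of members of τ.
Counterexample for (T3): {m, n} ∩ {n, o} = {n} ∉ τ. Therefore τ is NOT a topology.


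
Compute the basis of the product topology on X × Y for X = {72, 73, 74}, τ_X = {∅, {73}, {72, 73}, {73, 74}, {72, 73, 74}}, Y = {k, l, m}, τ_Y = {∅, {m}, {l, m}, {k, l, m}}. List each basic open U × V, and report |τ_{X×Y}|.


Basis B = {∅ × ∅, {73} × {m}, {72, 73} × {m}, {73} × {l, m}, {73, 74} × {m}, {72, 73, 74} × {m}, {73} × {k, l, m}, {72, 73} × {l, m}, {73, 74} × {l, m}, {72, 73} × {k, l, m}, {72, 73, 74} × {l, m}, {73, 74} × {k, l, m}, {72, 73, 74} × {k, l, m}}; |τ_{X×Y}| = 30.

Enumerate products U × V with U ∈ τ_X, V ∈ τ_Y (deduplicated):
  ∅ × ∅ = {} (∅)
  {73} × {m} = {(73,m)}
  {72, 73} × {m} = {(72,m), (73,m)}
  {73} × {l, m} = {(73,l), (73,m)}
  {73, 74} × {m} = {(73,m), (74,m)}
  {72, 73, 74} × {m} = {(72,m), (73,m), (74,m)}
  {73} × {k, l, m} = {(73,k), (73,l), (73,m)}
  {72, 73} × {l, m} = {(72,l), (72,m), (73,l), (73,m)}
  {73, 74} × {l, m} = {(73,l), (73,m), (74,l), (74,m)}
  {72, 73} × {k, l, m} = {(72,k), (72,l), (72,m), (73,k), (73,l), (73,m)}
  {72, 73, 74} × {l, m} = {(72,l), (72,m), (73,l), (73,m), (74,l), (74,m)}
  {73, 74} × {k, l, m} = {(73,k), (73,l), (73,m), (74,k), (74,l), (74,m)}
  {72, 73, 74} × {k, l, m} = {(72,k), (72,l), (72,m), (73,k), (73,l), (73,m), (74,k), (74,l), (74,m)}
These 13 distinct sets form the basis B.
Close under arbitrary unions to get τ_{X×Y}; counting gives |τ_{X×Y}| = 30.


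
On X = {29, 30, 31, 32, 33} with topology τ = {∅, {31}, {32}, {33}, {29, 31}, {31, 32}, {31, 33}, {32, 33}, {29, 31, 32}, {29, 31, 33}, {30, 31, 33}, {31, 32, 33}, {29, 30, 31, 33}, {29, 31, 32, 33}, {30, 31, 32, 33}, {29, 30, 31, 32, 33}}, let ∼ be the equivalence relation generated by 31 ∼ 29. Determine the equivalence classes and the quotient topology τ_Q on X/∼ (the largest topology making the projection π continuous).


X/∼ = {[29=31], [30], [32], [33]}; |τ_Q| = 10.

Equivalence classes: [29=31], [30], [32], [33].
Quotient map π: X → X/∼ sends 29 ↦ [29=31], 30 ↦ [30], 31 ↦ [29=31], 32 ↦ [32], 33 ↦ [33].
For each subset V ⊆ X/∼, compute π^{-1}(V) ⊆ X and check whether π^{-1}(V) ∈ τ. V is open in τ_Q iff π^{-1}(V) ∈ τ.
  V = {}: π^{-1}(V) = ∅ ∈ τ ✓.
  V = {[29=31]}: π^{-1}(V) = {29, 31} ∈ τ ✓.
  V = {[30]}: π^{-1}(V) = {30} ∉ τ ✗.
  V = {[29=31], [30]}: π^{-1}(V) = {29, 30, 31} ∉ τ ✗.
  V = {[32]}: π^{-1}(V) = {32} ∈ τ ✓.
  V = {[29=31], [32]}: π^{-1}(V) = {29, 31, 32} ∈ τ ✓.
  V = {[30], [32]}: π^{-1}(V) = {30, 32} ∉ τ ✗.
  V = {[29=31], [30], [32]}: π^{-1}(V) = {29, 30, 31, 32} ∉ τ ✗.
  V = {[33]}: π^{-1}(V) = {33} ∈ τ ✓.
  V = {[29=31], [33]}: π^{-1}(V) = {29, 31, 33} ∈ τ ✓.
  V = {[30], [33]}: π^{-1}(V) = {30, 33} ∉ τ ✗.
  V = {[29=31], [30], [33]}: π^{-1}(V) = {29, 30, 31, 33} ∈ τ ✓.
  V = {[32], [33]}: π^{-1}(V) = {32, 33} ∈ τ ✓.
  V = {[29=31], [32], [33]}: π^{-1}(V) = {29, 31, 32, 33} ∈ τ ✓.
  V = {[30], [32], [33]}: π^{-1}(V) = {30, 32, 33} ∉ τ ✗.
  V = {[29=31], [30], [32], [33]}: π^{-1}(V) = {29, 30, 31, 32, 33} ∈ τ ✓.
Open sets in the quotient: τ_Q = {{}, {[29=31]}, {[32]}, {[29=31], [32]}, {[33]}, {[29=31], [33]}, {[29=31], [30], [33]}, {[32], [33]}, {[29=31], [32], [33]}, {[29=31], [30], [32], [33]}} (10 elements).
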